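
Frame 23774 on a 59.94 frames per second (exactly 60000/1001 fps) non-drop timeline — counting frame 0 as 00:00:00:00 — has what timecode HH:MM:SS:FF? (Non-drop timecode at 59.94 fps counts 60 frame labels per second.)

00:06:36:14

23774 ÷ 60 = 396 full seconds, remainder 14 frames.
396 s = 0 h 6 min 36 s.
Timecode: 00:06:36:14.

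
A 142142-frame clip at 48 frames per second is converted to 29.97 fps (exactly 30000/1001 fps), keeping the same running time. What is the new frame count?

88750 frames

Target frames = source frames × (target rate / source rate) = 142142 × (30000/1001)/(48) = 142142 × 625/1001 = 88750.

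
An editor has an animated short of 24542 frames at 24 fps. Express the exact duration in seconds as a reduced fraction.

12271/12 seconds

Running time = 24542 ÷ (24) = 24542 × 1/24 = 12271/12 s.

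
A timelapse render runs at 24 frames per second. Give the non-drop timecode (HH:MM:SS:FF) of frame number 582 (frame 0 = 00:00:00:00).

00:00:24:06

582 ÷ 24 = 24 full seconds, remainder 6 frames.
24 s = 0 h 0 min 24 s.
Timecode: 00:00:24:06.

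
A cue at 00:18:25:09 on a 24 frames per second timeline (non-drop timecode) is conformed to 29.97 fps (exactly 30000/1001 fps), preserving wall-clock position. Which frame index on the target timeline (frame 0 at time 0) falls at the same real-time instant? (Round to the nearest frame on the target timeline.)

Source frame index: (0×3600 + 18×60 + 25) × 24 + 9 = 26529.
Real time: 26529 / (24) = 8843/8 s.
Target frame: (8843/8) × (30000/1001) = 33161250/1001 ≈ 33128.122 → 33128.

frame 33128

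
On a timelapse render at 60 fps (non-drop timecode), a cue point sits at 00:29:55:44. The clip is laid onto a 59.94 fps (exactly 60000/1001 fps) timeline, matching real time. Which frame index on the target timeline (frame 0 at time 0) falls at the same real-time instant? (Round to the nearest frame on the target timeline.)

Source frame index: (0×3600 + 29×60 + 55) × 60 + 44 = 107744.
Real time: 107744 / (60) = 26936/15 s.
Target frame: (26936/15) × (60000/1001) = 1184000/11 ≈ 107636.364 → 107636.

frame 107636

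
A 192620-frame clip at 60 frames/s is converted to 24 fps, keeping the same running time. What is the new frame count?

Target frames = source frames × (target rate / source rate) = 192620 × (24)/(60) = 192620 × 2/5 = 77048.

77048 frames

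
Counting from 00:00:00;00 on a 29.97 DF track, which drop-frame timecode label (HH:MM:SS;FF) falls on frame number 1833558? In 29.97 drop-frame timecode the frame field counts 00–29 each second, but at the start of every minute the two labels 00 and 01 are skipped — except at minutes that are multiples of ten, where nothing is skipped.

Ten DF minutes hold 17982 frames, so frame 1833558 lies in block 101 (frames 1816182–1834163) with 17376 frames into that block.
The block's first minute is 1800 frames and the rest 1798 each; 17376 frames reaches minute 9, so 101 × 18 + 9 × 2 = 1836 labels have been skipped so far.
Adding those back, label number 1833558 + 1836 = 1835394 at 30 labels/s is 61179 s + 24 f = 16 h 59 min 39 s frame 24, i.e. 16:59:39;24.

16:59:39;24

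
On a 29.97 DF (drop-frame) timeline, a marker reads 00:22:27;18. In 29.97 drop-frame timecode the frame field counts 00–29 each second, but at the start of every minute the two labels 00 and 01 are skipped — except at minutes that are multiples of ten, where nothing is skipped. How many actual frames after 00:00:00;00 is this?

40388

Complete 10-minute blocks: 2, each 17982 frames → 35964.
Remaining 2 whole minutes in the current block: 1800 + 1 × 1798 = 3598 frames.
Within the current minute: 27 × 30 + 18 − 2 = 826 (labels ;00/;01 skipped at this minute). Total = 35964 + 3598 + 826 = 40388.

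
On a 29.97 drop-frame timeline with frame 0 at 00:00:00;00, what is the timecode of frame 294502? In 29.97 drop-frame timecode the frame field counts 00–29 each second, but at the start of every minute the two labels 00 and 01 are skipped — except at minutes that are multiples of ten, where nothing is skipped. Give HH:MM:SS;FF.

02:43:46;16

Ten DF minutes hold 17982 frames, so frame 294502 lies in block 16 (frames 287712–305693) with 6790 frames into that block.
The block's first minute is 1800 frames and the rest 1798 each; 6790 frames reaches minute 3, so 16 × 18 + 3 × 2 = 294 labels have been skipped so far.
Adding those back, label number 294502 + 294 = 294796 at 30 labels/s is 9826 s + 16 f = 2 h 43 min 46 s frame 16, i.e. 02:43:46;16.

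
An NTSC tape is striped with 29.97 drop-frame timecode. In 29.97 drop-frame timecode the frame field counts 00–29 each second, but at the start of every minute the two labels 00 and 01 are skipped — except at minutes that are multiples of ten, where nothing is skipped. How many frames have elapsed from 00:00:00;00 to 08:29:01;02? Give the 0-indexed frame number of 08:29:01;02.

As if non-drop at 30 labels/s: (8 × 3600 + 29 × 60 + 1) × 30 + 2 = 916232.
Minute boundaries passed: 509; those not divisible by 10: 509 − 50 = 459; dropped labels = 2 × 459 = 918.
Actual frame index = 916232 − 918 = 915314.

915314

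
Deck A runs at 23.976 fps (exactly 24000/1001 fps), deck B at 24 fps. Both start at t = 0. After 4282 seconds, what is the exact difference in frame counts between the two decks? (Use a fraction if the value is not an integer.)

A emits 24000/1001 × 4282 = 102768000/1001 frames; B emits 24 × 4282 = 102768.
Difference = 102768/1001 frames (≈ 102.6653); B is ahead of A.

102768/1001 frames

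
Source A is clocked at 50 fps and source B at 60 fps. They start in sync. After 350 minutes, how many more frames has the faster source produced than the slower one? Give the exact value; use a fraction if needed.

350 min = 21000 s.
A emits 50 × 21000 = 1050000 frames; B emits 60 × 21000 = 1260000.
Difference = 210000 frames; B is ahead of A.

210000 frames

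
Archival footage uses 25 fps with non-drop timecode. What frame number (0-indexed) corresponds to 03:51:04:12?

Total seconds to the label: (3 × 3600 + 51 × 60 + 4) = 13864.
Frame index = 13864 × 25 + 12 = 346612.

frame 346612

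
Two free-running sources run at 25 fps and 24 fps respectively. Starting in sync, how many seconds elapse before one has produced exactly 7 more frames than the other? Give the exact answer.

The gap grows by |24 − 25| = 1 frame per second.
Time for a 7-frame gap: 7 ÷ (1) = 7 s.

7 seconds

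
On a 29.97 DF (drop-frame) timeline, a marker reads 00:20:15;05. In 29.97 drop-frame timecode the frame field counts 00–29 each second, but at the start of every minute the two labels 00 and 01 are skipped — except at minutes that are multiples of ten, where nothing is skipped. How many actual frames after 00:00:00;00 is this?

Complete 10-minute blocks: 2, each 17982 frames → 35964.
Remaining 0 whole minutes in the current block: 0 frames.
Within the current minute: 15 × 30 + 5 = 455. Total = 35964 + 0 + 455 = 36419.

36419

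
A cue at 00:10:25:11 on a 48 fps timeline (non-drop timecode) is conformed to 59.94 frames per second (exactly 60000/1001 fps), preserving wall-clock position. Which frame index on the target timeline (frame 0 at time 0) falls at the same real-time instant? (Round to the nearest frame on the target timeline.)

frame 37476

Source frame index: (0×3600 + 10×60 + 25) × 48 + 11 = 30011.
Real time: 30011 / (48) = 30011/48 s.
Target frame: (30011/48) × (60000/1001) = 37513750/1001 ≈ 37476.274 → 37476.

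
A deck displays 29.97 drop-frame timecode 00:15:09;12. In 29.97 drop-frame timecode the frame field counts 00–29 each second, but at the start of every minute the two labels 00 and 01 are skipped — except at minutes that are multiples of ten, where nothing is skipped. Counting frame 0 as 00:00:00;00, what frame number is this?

27254

As if non-drop at 30 labels/s: (0 × 3600 + 15 × 60 + 9) × 30 + 12 = 27282.
Minute boundaries passed: 15; those not divisible by 10: 15 − 1 = 14; dropped labels = 2 × 14 = 28.
Actual frame index = 27282 − 28 = 27254.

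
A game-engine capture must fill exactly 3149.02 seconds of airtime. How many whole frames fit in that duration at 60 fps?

Frames = 3149.02 × 60 = 944706/5 ≈ 188941.2000.
Complete frames: 188941.

188941 frames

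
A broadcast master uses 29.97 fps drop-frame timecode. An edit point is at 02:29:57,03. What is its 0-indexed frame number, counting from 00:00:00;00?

Complete 10-minute blocks: 14, each 17982 frames → 251748.
Remaining 9 whole minutes in the current block: 1800 + 8 × 1798 = 16184 frames.
Within the current minute: 57 × 30 + 3 − 2 = 1711 (labels ;00/;01 skipped at this minute). Total = 251748 + 16184 + 1711 = 269643.

269643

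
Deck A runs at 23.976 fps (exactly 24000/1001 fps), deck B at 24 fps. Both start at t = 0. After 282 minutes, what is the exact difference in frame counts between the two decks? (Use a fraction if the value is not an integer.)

406080/1001 frames

282 min = 16920 s.
A emits 24000/1001 × 16920 = 406080000/1001 frames; B emits 24 × 16920 = 406080.
Difference = 406080/1001 frames (≈ 405.6743); B is ahead of A.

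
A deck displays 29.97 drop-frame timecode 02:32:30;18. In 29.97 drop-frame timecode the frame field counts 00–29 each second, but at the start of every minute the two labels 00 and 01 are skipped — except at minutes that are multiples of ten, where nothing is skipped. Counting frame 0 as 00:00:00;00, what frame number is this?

274244

As if non-drop at 30 labels/s: (2 × 3600 + 32 × 60 + 30) × 30 + 18 = 274518.
Minute boundaries passed: 152; those not divisible by 10: 152 − 15 = 137; dropped labels = 2 × 137 = 274.
Actual frame index = 274518 − 274 = 274244.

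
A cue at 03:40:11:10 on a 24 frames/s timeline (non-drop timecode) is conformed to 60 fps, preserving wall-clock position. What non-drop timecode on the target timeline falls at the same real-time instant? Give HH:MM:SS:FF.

03:40:11:25

Source frame index: (3×3600 + 40×60 + 11) × 24 + 10 = 317074.
Real time: 317074 / (24) = 158537/12 s.
Target frame: (158537/12) × (60) = 792685.
At 60 labels/s: frame 792685 → 03:40:11:25.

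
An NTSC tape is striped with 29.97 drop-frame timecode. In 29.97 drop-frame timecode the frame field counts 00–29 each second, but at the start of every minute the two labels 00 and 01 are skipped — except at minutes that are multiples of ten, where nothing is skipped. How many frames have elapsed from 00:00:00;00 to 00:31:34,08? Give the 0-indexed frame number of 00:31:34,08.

Complete 10-minute blocks: 3, each 17982 frames → 53946.
Remaining 1 whole minute in the current block: 1800 + 0 × 1798 = 1800 frames.
Within the current minute: 34 × 30 + 8 − 2 = 1026 (labels ;00/;01 skipped at this minute). Total = 53946 + 1800 + 1026 = 56772.

56772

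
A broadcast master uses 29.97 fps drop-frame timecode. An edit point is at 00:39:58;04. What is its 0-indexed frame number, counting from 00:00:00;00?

Complete 10-minute blocks: 3, each 17982 frames → 53946.
Remaining 9 whole minutes in the current block: 1800 + 8 × 1798 = 16184 frames.
Within the current minute: 58 × 30 + 4 − 2 = 1742 (labels ;00/;01 skipped at this minute). Total = 53946 + 16184 + 1742 = 71872.

71872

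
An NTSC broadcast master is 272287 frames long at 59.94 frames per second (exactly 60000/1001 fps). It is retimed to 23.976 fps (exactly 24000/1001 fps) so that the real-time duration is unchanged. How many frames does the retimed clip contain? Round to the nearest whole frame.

Frames at target rate = 272287 × (24000/1001) / (60000/1001) = 544574/5 ≈ 108914.800.
Nearest whole frame: 108915.

108915 frames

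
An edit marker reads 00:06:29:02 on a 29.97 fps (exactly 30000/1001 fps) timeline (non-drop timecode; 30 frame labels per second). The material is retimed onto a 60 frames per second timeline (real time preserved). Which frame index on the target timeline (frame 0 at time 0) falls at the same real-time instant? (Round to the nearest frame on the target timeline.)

frame 23367

Source frame index: (0×3600 + 6×60 + 29) × 30 + 2 = 11672.
Real time: 11672 / (30000/1001) = 1460459/3750 s.
Target frame: (1460459/3750) × (60) = 2920918/125 ≈ 23367.344 → 23367.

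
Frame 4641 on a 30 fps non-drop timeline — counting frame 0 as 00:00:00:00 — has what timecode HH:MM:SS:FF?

00:02:34:21

4641 ÷ 30 = 154 full seconds, remainder 21 frames.
154 s = 0 h 2 min 34 s.
Timecode: 00:02:34:21.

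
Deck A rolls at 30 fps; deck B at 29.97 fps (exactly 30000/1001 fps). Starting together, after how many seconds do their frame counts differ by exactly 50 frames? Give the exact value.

The gap grows by |30000/1001 − 30| = 30/1001 frames per second.
Time for a 50-frame gap: 50 ÷ (30/1001) = 5005/3 s.

5005/3 seconds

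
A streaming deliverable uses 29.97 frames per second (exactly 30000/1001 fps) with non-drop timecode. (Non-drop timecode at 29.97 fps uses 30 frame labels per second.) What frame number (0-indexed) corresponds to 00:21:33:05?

Total seconds to the label: (0 × 3600 + 21 × 60 + 33) = 1293.
Frame index = 1293 × 30 + 5 = 38795.

38795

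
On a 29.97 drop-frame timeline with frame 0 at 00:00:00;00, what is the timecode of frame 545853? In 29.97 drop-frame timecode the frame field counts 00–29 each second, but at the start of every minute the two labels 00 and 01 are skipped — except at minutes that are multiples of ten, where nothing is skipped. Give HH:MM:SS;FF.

05:03:33;09

Ten DF minutes hold 17982 frames, so frame 545853 lies in block 30 (frames 539460–557441) with 6393 frames into that block.
The block's first minute is 1800 frames and the rest 1798 each; 6393 frames reaches minute 3, so 30 × 18 + 3 × 2 = 546 labels have been skipped so far.
Adding those back, label number 545853 + 546 = 546399 at 30 labels/s is 18213 s + 9 f = 5 h 3 min 33 s frame 9, i.e. 05:03:33;09.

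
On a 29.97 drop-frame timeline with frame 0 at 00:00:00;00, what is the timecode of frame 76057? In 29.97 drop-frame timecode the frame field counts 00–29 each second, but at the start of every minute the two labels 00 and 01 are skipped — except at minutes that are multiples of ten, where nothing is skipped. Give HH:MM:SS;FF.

Each 10-minute DF block holds 10 × 60 × 30 − 9 × 2 = 17982 frames. 76057 ÷ 17982 → 4 full blocks, remainder 4129.
Within the partial block the first minute is 1800 frames and each further minute 1798, so 2 further minute boundaries passed. Total skipped labels = 18 × 4 + 2 × 2 = 76.
Non-drop label index = 76057 + 76 = 76133; at 30 labels/s that is 00:42:17:23, i.e. DF 00:42:17;23.

00:42:17;23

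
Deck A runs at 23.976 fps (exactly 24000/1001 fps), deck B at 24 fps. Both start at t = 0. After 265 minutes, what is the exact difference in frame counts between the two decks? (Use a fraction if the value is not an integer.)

381600/1001 frames

265 min = 15900 s.
A emits 24000/1001 × 15900 = 381600000/1001 frames; B emits 24 × 15900 = 381600.
Difference = 381600/1001 frames (≈ 381.2188); B is ahead of A.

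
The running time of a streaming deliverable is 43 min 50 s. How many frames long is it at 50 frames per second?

43 min 50 s = 2630 s.
Frames = 2630 × 50 = 131500.

131500 frames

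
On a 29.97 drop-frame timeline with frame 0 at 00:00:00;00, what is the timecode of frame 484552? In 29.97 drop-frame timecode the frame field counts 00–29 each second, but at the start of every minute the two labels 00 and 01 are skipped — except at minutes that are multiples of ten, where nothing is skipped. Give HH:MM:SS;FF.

Each 10-minute DF block holds 10 × 60 × 30 − 9 × 2 = 17982 frames. 484552 ÷ 17982 → 26 full blocks, remainder 17020.
Within the partial block the first minute is 1800 frames and each further minute 1798, so 9 further minute boundaries passed. Total skipped labels = 18 × 26 + 2 × 9 = 486.
Non-drop label index = 484552 + 486 = 485038; at 30 labels/s that is 04:29:27:28, i.e. DF 04:29:27;28.

04:29:27;28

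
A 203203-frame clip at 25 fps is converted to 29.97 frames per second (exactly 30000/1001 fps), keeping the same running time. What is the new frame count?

243600 frames

Target frames = source frames × (target rate / source rate) = 203203 × (30000/1001)/(25) = 203203 × 1200/1001 = 243600.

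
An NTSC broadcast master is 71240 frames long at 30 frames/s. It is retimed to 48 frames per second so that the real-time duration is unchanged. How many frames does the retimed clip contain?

113984 frames

Target frames = source frames × (target rate / source rate) = 71240 × (48)/(30) = 71240 × 8/5 = 113984.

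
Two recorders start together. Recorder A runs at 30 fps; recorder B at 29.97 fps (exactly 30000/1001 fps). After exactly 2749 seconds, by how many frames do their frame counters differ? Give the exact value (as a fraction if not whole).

A emits 30 × 2749 = 82470 frames; B emits 30000/1001 × 2749 = 82470000/1001.
Difference = 82470/1001 frames (≈ 82.3876); B is behind A.

82470/1001 frames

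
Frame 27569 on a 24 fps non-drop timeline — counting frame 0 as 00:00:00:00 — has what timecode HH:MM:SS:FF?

00:19:08:17

27569 ÷ 24 = 1148 full seconds, remainder 17 frames.
1148 s = 0 h 19 min 8 s.
Timecode: 00:19:08:17.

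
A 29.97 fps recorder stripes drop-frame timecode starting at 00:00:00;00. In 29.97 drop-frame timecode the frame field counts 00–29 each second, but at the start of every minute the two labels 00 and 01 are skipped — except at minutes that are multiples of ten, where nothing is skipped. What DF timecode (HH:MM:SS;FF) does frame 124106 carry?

01:09:01;02

Ten DF minutes hold 17982 frames, so frame 124106 lies in block 6 (frames 107892–125873) with 16214 frames into that block.
The block's first minute is 1800 frames and the rest 1798 each; 16214 frames reaches minute 9, so 6 × 18 + 9 × 2 = 126 labels have been skipped so far.
Adding those back, label number 124106 + 126 = 124232 at 30 labels/s is 4141 s + 2 f = 1 h 9 min 1 s frame 2, i.e. 01:09:01;02.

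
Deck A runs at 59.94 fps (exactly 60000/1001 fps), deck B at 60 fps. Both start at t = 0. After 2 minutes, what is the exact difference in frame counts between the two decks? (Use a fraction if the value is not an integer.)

2 min = 120 s.
A emits 60000/1001 × 120 = 7200000/1001 frames; B emits 60 × 120 = 7200.
Difference = 7200/1001 frames (≈ 7.1928); B is ahead of A.

7200/1001 frames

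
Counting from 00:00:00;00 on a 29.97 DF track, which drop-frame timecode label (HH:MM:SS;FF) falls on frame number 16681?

Ten DF minutes hold 17982 frames, so frame 16681 lies in block 0 (frames 0–17981) with 16681 frames into that block.
The block's first minute is 1800 frames and the rest 1798 each; 16681 frames reaches minute 9, so 0 × 18 + 9 × 2 = 18 labels have been skipped so far.
Adding those back, label number 16681 + 18 = 16699 at 30 labels/s is 556 s + 19 f = 0 h 9 min 16 s frame 19, i.e. 00:09:16;19.

00:09:16;19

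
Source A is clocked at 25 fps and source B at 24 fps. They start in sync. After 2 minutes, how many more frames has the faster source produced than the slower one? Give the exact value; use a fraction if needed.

2 min = 120 s.
A emits 25 × 120 = 3000 frames; B emits 24 × 120 = 2880.
Difference = 120 frames; B is behind A.

120 frames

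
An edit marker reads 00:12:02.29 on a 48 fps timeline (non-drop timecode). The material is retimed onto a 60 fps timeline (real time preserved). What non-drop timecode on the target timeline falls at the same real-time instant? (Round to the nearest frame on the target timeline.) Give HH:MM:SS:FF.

00:12:02:36

Source frame index: (0×3600 + 12×60 + 2) × 48 + 29 = 34685.
Real time: 34685 / (48) = 34685/48 s.
Target frame: (34685/48) × (60) = 173425/4 ≈ 43356.250 → 43356.
At 60 labels/s: frame 43356 → 00:12:02:36.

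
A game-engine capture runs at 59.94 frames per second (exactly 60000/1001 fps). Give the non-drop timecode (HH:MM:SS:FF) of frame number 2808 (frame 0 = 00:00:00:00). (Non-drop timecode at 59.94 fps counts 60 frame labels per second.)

2808 ÷ 60 = 46 full seconds, remainder 48 frames.
46 s = 0 h 0 min 46 s.
Timecode: 00:00:46:48.

00:00:46:48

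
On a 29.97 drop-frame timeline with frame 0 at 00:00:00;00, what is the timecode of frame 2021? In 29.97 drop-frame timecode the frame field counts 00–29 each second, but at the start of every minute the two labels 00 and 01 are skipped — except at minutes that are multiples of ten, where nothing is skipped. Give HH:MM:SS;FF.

Ten DF minutes hold 17982 frames, so frame 2021 lies in block 0 (frames 0–17981) with 2021 frames into that block.
The block's first minute is 1800 frames and the rest 1798 each; 2021 frames reaches minute 1, so 0 × 18 + 1 × 2 = 2 labels have been skipped so far.
Adding those back, label number 2021 + 2 = 2023 at 30 labels/s is 67 s + 13 f = 0 h 1 min 7 s frame 13, i.e. 00:01:07;13.

00:01:07;13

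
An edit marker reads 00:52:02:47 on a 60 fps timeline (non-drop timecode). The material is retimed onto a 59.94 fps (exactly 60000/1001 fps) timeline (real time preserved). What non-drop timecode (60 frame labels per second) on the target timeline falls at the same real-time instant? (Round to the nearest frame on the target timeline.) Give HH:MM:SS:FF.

Source frame index: (0×3600 + 52×60 + 2) × 60 + 47 = 187367.
Real time: 187367 / (60) = 187367/60 s.
Target frame: (187367/60) × (60000/1001) = 187367000/1001 ≈ 187179.820 → 187180.
At 60 labels/s: frame 187180 → 00:51:59:40.

00:51:59:40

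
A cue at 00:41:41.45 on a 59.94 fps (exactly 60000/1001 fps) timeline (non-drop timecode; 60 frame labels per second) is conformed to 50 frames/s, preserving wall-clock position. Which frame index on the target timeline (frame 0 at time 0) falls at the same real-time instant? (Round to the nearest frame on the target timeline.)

frame 125213

Source frame index: (0×3600 + 41×60 + 41) × 60 + 45 = 150105.
Real time: 150105 / (60000/1001) = 10017007/4000 s.
Target frame: (10017007/4000) × (50) = 10017007/80 ≈ 125212.587 → 125213.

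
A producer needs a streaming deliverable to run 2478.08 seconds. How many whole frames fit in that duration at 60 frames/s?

Frames = 2478.08 × 60 = 743424/5 ≈ 148684.8000.
Complete frames: 148684.

148684 frames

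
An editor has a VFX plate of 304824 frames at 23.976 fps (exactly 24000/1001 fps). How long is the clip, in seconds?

12713.701 seconds

Running time = 304824 / (24000/1001) = 12713.701 s.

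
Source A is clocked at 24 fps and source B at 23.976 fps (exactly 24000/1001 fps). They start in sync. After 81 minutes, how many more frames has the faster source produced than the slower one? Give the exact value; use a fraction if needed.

116640/1001 frames

81 min = 4860 s.
A emits 24 × 4860 = 116640 frames; B emits 24000/1001 × 4860 = 116640000/1001.
Difference = 116640/1001 frames (≈ 116.5235); B is behind A.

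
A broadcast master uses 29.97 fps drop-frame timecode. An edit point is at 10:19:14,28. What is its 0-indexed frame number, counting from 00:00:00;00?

Complete 10-minute blocks: 61, each 17982 frames → 1096902.
Remaining 9 whole minutes in the current block: 1800 + 8 × 1798 = 16184 frames.
Within the current minute: 14 × 30 + 28 − 2 = 446 (labels ;00/;01 skipped at this minute). Total = 1096902 + 16184 + 446 = 1113532.

1113532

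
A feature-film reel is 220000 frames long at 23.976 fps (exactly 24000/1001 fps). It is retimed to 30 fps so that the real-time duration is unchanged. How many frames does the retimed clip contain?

275275 frames

Target frames = source frames × (target rate / source rate) = 220000 × (30)/(24000/1001) = 220000 × 1001/800 = 275275.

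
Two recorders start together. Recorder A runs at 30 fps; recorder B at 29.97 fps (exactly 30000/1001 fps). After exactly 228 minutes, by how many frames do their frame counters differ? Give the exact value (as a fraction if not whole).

410400/1001 frames

228 min = 13680 s.
A emits 30 × 13680 = 410400 frames; B emits 30000/1001 × 13680 = 410400000/1001.
Difference = 410400/1001 frames (≈ 409.9900); B is behind A.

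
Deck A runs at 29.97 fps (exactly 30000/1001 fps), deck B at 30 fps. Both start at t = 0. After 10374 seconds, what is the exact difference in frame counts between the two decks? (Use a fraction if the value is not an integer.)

A emits 30000/1001 × 10374 = 3420000/11 frames; B emits 30 × 10374 = 311220.
Difference = 3420/11 frames (≈ 310.9091); B is ahead of A.

3420/11 frames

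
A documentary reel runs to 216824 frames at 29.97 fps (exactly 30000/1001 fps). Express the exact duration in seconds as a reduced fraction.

Running time = 216824 ÷ (30000/1001) = 216824 × 1001/30000 = 27130103/3750 s.

27130103/3750 seconds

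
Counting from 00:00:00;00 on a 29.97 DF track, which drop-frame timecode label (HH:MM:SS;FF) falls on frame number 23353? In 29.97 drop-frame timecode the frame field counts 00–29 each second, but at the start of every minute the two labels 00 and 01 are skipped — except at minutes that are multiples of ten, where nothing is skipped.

00:12:59;05

Each 10-minute DF block holds 10 × 60 × 30 − 9 × 2 = 17982 frames. 23353 ÷ 17982 → 1 full block, remainder 5371.
Within the partial block the first minute is 1800 frames and each further minute 1798, so 2 further minute boundaries passed. Total skipped labels = 18 × 1 + 2 × 2 = 22.
Non-drop label index = 23353 + 22 = 23375; at 30 labels/s that is 00:12:59:05, i.e. DF 00:12:59;05.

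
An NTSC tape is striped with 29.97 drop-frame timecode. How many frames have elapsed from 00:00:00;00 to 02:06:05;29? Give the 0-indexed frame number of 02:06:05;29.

226751

Complete 10-minute blocks: 12, each 17982 frames → 215784.
Remaining 6 whole minutes in the current block: 1800 + 5 × 1798 = 10790 frames.
Within the current minute: 5 × 30 + 29 − 2 = 177 (labels ;00/;01 skipped at this minute). Total = 215784 + 10790 + 177 = 226751.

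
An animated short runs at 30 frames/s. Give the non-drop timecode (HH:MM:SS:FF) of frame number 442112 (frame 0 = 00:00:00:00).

04:05:37:02

442112 ÷ 30 = 14737 full seconds, remainder 2 frames.
14737 s = 4 h 5 min 37 s.
Timecode: 04:05:37:02.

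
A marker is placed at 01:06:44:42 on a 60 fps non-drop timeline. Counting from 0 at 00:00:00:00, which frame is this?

Total seconds to the label: (1 × 3600 + 6 × 60 + 44) = 4004.
Frame index = 4004 × 60 + 42 = 240282.

240282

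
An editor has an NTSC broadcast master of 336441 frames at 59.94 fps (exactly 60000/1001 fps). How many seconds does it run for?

Running time = 336441 / (60000/1001) = 5612.95735 s.

5612.95735 seconds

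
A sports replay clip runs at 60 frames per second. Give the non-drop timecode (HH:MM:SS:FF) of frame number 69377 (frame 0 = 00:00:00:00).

69377 ÷ 60 = 1156 full seconds, remainder 17 frames.
1156 s = 0 h 19 min 16 s.
Timecode: 00:19:16:17.

00:19:16:17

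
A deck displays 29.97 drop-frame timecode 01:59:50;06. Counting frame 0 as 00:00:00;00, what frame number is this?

215490

As if non-drop at 30 labels/s: (1 × 3600 + 59 × 60 + 50) × 30 + 6 = 215706.
Minute boundaries passed: 119; those not divisible by 10: 119 − 11 = 108; dropped labels = 2 × 108 = 216.
Actual frame index = 215706 − 216 = 215490.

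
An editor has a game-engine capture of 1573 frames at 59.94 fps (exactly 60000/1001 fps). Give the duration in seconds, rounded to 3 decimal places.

Running time = 1573 × 1001/60000 = 1574573/60000 s ≈ 26.243 s.

26.243 seconds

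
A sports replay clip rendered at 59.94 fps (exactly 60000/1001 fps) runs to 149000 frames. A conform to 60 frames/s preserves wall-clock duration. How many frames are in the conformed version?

149149 frames

Target frames = source frames × (target rate / source rate) = 149000 × (60)/(60000/1001) = 149000 × 1001/1000 = 149149.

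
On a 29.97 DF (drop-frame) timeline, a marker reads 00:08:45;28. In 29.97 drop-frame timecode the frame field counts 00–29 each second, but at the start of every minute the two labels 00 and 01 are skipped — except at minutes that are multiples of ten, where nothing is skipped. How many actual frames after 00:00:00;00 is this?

As if non-drop at 30 labels/s: (0 × 3600 + 8 × 60 + 45) × 30 + 28 = 15778.
Minute boundaries passed: 8; those not divisible by 10: 8 − 0 = 8; dropped labels = 2 × 8 = 16.
Actual frame index = 15778 − 16 = 15762.

15762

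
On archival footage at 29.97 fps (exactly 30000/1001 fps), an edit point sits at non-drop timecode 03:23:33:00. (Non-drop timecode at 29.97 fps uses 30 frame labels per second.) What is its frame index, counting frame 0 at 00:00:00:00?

Total seconds to the label: (3 × 3600 + 23 × 60 + 33) = 12213.
Frame index = 12213 × 30 + 0 = 366390.

366390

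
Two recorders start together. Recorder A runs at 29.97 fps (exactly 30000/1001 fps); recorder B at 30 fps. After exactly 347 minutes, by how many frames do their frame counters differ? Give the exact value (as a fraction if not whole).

347 min = 20820 s.
A emits 30000/1001 × 20820 = 624600000/1001 frames; B emits 30 × 20820 = 624600.
Difference = 624600/1001 frames (≈ 623.9760); B is ahead of A.

624600/1001 frames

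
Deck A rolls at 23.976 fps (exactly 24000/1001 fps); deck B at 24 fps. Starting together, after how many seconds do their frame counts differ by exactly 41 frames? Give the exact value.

The gap grows by |24 − 24000/1001| = 24/1001 frames per second.
Time for a 41-frame gap: 41 ÷ (24/1001) = 41041/24 s.

41041/24 seconds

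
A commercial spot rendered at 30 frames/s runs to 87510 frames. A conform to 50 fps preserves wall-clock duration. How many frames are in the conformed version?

Target frames = source frames × (target rate / source rate) = 87510 × (50)/(30) = 87510 × 5/3 = 145850.

145850 frames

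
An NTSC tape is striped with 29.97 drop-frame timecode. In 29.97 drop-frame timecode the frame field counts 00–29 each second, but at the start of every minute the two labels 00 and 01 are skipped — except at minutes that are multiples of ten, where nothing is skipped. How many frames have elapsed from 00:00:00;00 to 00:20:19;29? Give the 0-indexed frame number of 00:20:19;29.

As if non-drop at 30 labels/s: (0 × 3600 + 20 × 60 + 19) × 30 + 29 = 36599.
Minute boundaries passed: 20; those not divisible by 10: 20 − 2 = 18; dropped labels = 2 × 18 = 36.
Actual frame index = 36599 − 36 = 36563.

36563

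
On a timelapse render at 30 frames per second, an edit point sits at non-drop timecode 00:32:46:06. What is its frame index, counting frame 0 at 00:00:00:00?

Total seconds to the label: (0 × 3600 + 32 × 60 + 46) = 1966.
Frame index = 1966 × 30 + 6 = 58986.

58986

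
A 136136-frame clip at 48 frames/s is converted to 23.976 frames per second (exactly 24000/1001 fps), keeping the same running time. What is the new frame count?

Target frames = source frames × (target rate / source rate) = 136136 × (24000/1001)/(48) = 136136 × 500/1001 = 68000.

68000 frames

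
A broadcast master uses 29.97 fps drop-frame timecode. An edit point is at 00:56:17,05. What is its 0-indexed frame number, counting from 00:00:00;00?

101213

Complete 10-minute blocks: 5, each 17982 frames → 89910.
Remaining 6 whole minutes in the current block: 1800 + 5 × 1798 = 10790 frames.
Within the current minute: 17 × 30 + 5 − 2 = 513 (labels ;00/;01 skipped at this minute). Total = 89910 + 10790 + 513 = 101213.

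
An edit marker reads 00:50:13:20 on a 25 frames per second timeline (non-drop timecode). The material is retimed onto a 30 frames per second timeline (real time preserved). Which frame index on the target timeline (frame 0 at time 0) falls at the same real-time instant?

Source frame index: (0×3600 + 50×60 + 13) × 25 + 20 = 75345.
Real time: 75345 / (25) = 15069/5 s.
Target frame: (15069/5) × (30) = 90414.

frame 90414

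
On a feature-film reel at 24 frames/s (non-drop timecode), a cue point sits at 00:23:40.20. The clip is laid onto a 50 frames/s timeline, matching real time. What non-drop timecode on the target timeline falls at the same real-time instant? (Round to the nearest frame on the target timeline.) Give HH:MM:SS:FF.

00:23:40:42

Source frame index: (0×3600 + 23×60 + 40) × 24 + 20 = 34100.
Real time: 34100 / (24) = 8525/6 s.
Target frame: (8525/6) × (50) = 213125/3 ≈ 71041.667 → 71042.
At 50 labels/s: frame 71042 → 00:23:40:42.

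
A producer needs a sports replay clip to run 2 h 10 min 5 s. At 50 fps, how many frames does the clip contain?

390250 frames

2 h 10 min 5 s = 7805 s.
Frames = 7805 × 50 = 390250.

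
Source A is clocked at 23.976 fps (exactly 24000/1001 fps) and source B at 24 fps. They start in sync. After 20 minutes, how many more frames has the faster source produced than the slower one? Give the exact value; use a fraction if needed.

28800/1001 frames

20 min = 1200 s.
A emits 24000/1001 × 1200 = 28800000/1001 frames; B emits 24 × 1200 = 28800.
Difference = 28800/1001 frames (≈ 28.7712); B is ahead of A.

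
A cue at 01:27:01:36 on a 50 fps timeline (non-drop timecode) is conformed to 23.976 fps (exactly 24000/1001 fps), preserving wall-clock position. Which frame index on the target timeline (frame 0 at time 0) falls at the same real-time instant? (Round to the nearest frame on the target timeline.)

Source frame index: (1×3600 + 27×60 + 1) × 50 + 36 = 261086.
Real time: 261086 / (50) = 130543/25 s.
Target frame: (130543/25) × (24000/1001) = 17903040/143 ≈ 125196.084 → 125196.

frame 125196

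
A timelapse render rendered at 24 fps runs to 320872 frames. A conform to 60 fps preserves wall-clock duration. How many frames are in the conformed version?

802180 frames

Target frames = source frames × (target rate / source rate) = 320872 × (60)/(24) = 320872 × 5/2 = 802180.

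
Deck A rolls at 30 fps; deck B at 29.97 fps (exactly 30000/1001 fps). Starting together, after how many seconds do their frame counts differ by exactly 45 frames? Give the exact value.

1501.5 seconds

The gap grows by |30000/1001 − 30| = 30/1001 frames per second.
Time for a 45-frame gap: 45 ÷ (30/1001) = 1501.5 s.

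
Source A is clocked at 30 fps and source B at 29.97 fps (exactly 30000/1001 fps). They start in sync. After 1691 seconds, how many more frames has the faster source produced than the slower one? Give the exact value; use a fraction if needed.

A emits 30 × 1691 = 50730 frames; B emits 30000/1001 × 1691 = 50730000/1001.
Difference = 50730/1001 frames (≈ 50.6793); B is behind A.

50730/1001 frames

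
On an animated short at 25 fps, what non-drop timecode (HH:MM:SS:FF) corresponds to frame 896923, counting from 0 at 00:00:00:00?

896923 ÷ 25 = 35876 full seconds, remainder 23 frames.
35876 s = 9 h 57 min 56 s.
Timecode: 09:57:56:23.

09:57:56:23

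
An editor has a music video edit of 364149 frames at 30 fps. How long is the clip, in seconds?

12138.3 seconds

Running time = 364149 / (30) = 12138.3 s.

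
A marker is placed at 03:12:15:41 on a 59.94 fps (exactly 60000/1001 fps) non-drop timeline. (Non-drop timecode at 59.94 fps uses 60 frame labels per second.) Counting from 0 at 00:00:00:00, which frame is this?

frame 692141

Total seconds to the label: (3 × 3600 + 12 × 60 + 15) = 11535.
Frame index = 11535 × 60 + 41 = 692141.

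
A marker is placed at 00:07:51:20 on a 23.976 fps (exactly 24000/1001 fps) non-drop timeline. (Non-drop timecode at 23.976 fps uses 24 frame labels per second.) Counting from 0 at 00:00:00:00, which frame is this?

frame 11324

Total seconds to the label: (0 × 3600 + 7 × 60 + 51) = 471.
Frame index = 471 × 24 + 20 = 11324.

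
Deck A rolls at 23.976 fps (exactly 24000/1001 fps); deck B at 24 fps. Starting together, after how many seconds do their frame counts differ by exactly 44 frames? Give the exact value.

11011/6 seconds

The gap grows by |24 − 24000/1001| = 24/1001 frames per second.
Time for a 44-frame gap: 44 ÷ (24/1001) = 11011/6 s.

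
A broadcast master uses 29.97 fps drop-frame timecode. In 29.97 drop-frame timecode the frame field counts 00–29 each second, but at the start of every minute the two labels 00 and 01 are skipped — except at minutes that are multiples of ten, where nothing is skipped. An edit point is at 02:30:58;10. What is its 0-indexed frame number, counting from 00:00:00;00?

Complete 10-minute blocks: 15, each 17982 frames → 269730.
Remaining 0 whole minutes in the current block: 0 frames.
Within the current minute: 58 × 30 + 10 = 1750. Total = 269730 + 0 + 1750 = 271480.

271480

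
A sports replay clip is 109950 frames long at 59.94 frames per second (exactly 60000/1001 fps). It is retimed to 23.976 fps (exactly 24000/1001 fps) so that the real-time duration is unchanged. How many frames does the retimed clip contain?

43980 frames

Target frames = source frames × (target rate / source rate) = 109950 × (24000/1001)/(60000/1001) = 109950 × 2/5 = 43980.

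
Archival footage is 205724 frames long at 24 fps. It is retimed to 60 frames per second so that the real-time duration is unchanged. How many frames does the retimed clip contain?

Target frames = source frames × (target rate / source rate) = 205724 × (60)/(24) = 205724 × 5/2 = 514310.

514310 frames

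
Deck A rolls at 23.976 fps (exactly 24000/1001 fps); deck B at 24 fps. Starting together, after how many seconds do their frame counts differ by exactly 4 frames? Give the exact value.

The gap grows by |24 − 24000/1001| = 24/1001 frames per second.
Time for a 4-frame gap: 4 ÷ (24/1001) = 1001/6 s.

1001/6 seconds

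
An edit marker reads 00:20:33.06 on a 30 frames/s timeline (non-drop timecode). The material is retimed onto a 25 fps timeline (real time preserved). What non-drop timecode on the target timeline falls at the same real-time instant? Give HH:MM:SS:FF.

00:20:33:05

Source frame index: (0×3600 + 20×60 + 33) × 30 + 6 = 36996.
Real time: 36996 / (30) = 6166/5 s.
Target frame: (6166/5) × (25) = 30830.
At 25 labels/s: frame 30830 → 00:20:33:05.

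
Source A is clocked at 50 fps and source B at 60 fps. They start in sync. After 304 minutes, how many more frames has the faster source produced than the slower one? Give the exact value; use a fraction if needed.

182400 frames

304 min = 18240 s.
A emits 50 × 18240 = 912000 frames; B emits 60 × 18240 = 1094400.
Difference = 182400 frames; B is ahead of A.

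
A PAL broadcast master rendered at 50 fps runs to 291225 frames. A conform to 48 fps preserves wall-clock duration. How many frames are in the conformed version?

Target frames = source frames × (target rate / source rate) = 291225 × (48)/(50) = 291225 × 24/25 = 279576.

279576 frames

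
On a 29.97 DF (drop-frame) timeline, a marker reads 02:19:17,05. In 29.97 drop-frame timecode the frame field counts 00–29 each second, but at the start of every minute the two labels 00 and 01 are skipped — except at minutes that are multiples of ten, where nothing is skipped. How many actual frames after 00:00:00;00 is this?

As if non-drop at 30 labels/s: (2 × 3600 + 19 × 60 + 17) × 30 + 5 = 250715.
Minute boundaries passed: 139; those not divisible by 10: 139 − 13 = 126; dropped labels = 2 × 126 = 252.
Actual frame index = 250715 − 252 = 250463.

250463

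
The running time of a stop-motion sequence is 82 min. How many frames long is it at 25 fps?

82 min = 4920 s.
Frames = 4920 × 25 = 123000.

123000 frames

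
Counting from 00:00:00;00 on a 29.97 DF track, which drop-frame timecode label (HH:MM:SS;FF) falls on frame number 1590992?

14:44:46;04

Each 10-minute DF block holds 10 × 60 × 30 − 9 × 2 = 17982 frames. 1590992 ÷ 17982 → 88 full blocks, remainder 8576.
Within the partial block the first minute is 1800 frames and each further minute 1798, so 4 further minute boundaries passed. Total skipped labels = 18 × 88 + 2 × 4 = 1592.
Non-drop label index = 1590992 + 1592 = 1592584; at 30 labels/s that is 14:44:46:04, i.e. DF 14:44:46;04.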